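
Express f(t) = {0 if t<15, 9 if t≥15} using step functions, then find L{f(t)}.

f(t) = 9·u(t-15). L{u(t-15)} = e^(-15s)/s, so L{f(t)} = 9·e^(-15s)/s

Final answer: 9·e^(-15s)/s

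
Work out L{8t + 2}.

L{8t + 2} = 8·L{t} + 2·L{1} = 8/s² + 2/s

Final answer: 8/s² + 2/s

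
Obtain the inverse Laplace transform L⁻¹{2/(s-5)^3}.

L⁻¹{n!/(s-a)^(n+1)} = t^n·e^(at), so L⁻¹{2/(s-5)^3} = t^2·e^(5t)

Final answer: t^2·e^(5t)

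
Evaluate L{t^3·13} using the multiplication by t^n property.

L{13} = 13/s. d^1/ds^1[1/s] = -1/s². d^2/ds^2[1/s] = 2/s^3. d^3/ds^3[1/s] = -6/s^4. So L{t^3} = (-1)^{3}·-6/s^4 = 6/s^4. Then L{t^3·13} = 13·6/s^4 = 78/s^4

Final answer: 78/s^4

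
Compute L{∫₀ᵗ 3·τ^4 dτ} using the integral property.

L{∫₀ᵗ f(τ)dτ} = F(s)/s with f(t) = 3t^4. F(s) = 72/s^5, so L{∫₀ᵗ 3·τ^4 dτ} = (72/s^5)/s = 72/s^6. (Check: ∫₀ᵗ 3·τ^4 dτ = 3t^5/5.)

Final answer: 72/s^6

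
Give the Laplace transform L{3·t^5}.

L{t^n} = n!/s^(n+1), so L{t^5} = 120/s^6. Then L{3·t^5} = 3·120/s^6 = 360/s^6

Final answer: 360/s^6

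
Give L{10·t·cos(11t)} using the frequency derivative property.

L{cos(11t)} = s/(s² + 121). Derivative: d/ds[s/(s² + 121)] = [(s² + 121) - s·2s]/(s² + 121)² = (121 - s²)/(s² + 121)². So L{t·cos(11t)} = -F'(s) = (s² - 121)/(s² + 121)². Then L{10·t·cos(11t)} = 10·(s² - 121)/(s² + 121)²

Final answer: 10·(s² - 121)/(s² + 121)²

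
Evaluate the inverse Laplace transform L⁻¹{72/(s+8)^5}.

L⁻¹{n!/(s-a)^(n+1)} = t^n·e^(at) with n=4, a=-8. So L⁻¹{24/(s+8)^5} = t^4·e^(-8t), and L⁻¹{72/(s+8)^5} = (72/24)·t^4·e^(-8t) = 3·t^4·e^(-8t)

Final answer: 3·t^4·e^(-8t)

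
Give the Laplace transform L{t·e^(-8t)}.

L{t^n·e^(at)} = n!/(s-a)^(n+1), so L{t·e^(-8t)} = 1/(s+8)^2

Final answer: 1/(s+8)^2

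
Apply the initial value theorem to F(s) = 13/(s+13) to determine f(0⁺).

f(0⁺) = lim_{s→∞} s·13/(s+13) = lim_{s→∞} 13s/(s+13) = 13

Final answer: 13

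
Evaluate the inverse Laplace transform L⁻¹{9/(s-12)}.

L⁻¹{1/(s-a)} = e^(at), so L⁻¹{1/(s-12)} = e^(12t), and L⁻¹{9/(s-12)} = 9·e^(12t)

Final answer: 9·e^(12t)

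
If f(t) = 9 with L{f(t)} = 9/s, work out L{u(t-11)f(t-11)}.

Time shift theorem: L{u(t-a)f(t-a)} = e^(-as)F(s). Here a=11, F(s) = 9/s, so L{u(t-11)f(t-11)} = e^(-11s)·9/s

Final answer: e^(-11s)·9/s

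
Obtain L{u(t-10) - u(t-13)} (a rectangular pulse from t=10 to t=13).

L{u(t-a)} = e^(-as)/s. L{u(t-10) - u(t-13)} = (e^(-10s) - e^(-13s))/s

Final answer: (e^(-10s) - e^(-13s))/s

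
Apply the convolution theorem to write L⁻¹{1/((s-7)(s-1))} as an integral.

1/((s-7)(s-1)) = (1/(s-7))·(1/(s-1)) = L{e^(7t)}·L{e^t}. So f(t) = e^(7t)*e^t = ∫₀ᵗ e^(7τ)·e^(t-τ) dτ

Final answer: ∫₀ᵗ e^(7τ)·e^(t-τ) dτ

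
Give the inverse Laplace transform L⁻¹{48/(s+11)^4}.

L⁻¹{n!/(s-a)^(n+1)} = t^n·e^(at) with n=3, a=-11. So L⁻¹{6/(s+11)^4} = t^3·e^(-11t), and L⁻¹{48/(s+11)^4} = (48/6)·t^3·e^(-11t) = 8·t^3·e^(-11t)

Final answer: 8·t^3·e^(-11t)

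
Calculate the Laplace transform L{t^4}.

L{t^n} = n!/s^(n+1), so L{t^4} = 24/s^5

Final answer: 24/s^5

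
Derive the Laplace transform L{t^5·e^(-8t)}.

L{t^n·e^(at)} = n!/(s-a)^(n+1), so L{t^5·e^(-8t)} = 120/(s+8)^6

Final answer: 120/(s+8)^6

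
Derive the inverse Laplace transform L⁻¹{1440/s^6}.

L⁻¹{n!/s^(n+1)} = t^n with n=5. So L⁻¹{120/s^6} = t^5, and L⁻¹{1440/s^6} = (1440/120)·t^5 = 12·t^5

Final answer: 12·t^5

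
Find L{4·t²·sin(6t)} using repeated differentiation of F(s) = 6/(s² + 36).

F(s) = 6/(s² + 36). F'(s) = -12s/(s² + 36)². F''(s) = -12(36 - 3s²)/(s² + 36)³ = (36s² - 432)/(s² + 36)³. So L{t²·sin(6t)} = (-1)² F''(s) = (36s² - 432)/(s² + 36)³. Then L{4·t²·sin(6t)} = 4·(36s² - 432)/(s² + 36)³ = (144s² - 1728)/(s² + 36)³

Final answer: (144s² - 1728)/(s² + 36)³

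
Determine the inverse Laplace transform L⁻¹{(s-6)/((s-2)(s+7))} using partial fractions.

Using partial fractions, f(t) = (-4e^(2t) + 13e^(-7t))/9

Final answer: (-4e^(2t) + 13e^(-7t))/9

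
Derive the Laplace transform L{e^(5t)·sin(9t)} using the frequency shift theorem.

Frequency shift: L{e^(at)f(t)} = F(s-a). L{e^(5t)·sin(9t)} = 9/((s-5)² + 81)

Final answer: 9/((s-5)² + 81)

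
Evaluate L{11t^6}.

L{t^n} = n!/s^(n+1). So L{11t^6} = 11·6!/s^7 = 7920/s^7

Final answer: 7920/s^7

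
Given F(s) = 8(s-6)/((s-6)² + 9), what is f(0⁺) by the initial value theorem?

f(0⁺) = lim_{s→∞} sF(s) = lim_{s→∞} 8s(s-6)/((s-6)² + 9) = 8

Final answer: 8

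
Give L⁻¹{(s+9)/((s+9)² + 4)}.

Using frequency shift: L⁻¹{(s-a)/((s-a)² + b²)} = e^(at)cos(bt). Here a=-9, b=2

Final answer: e^(-9t)·cos(2t)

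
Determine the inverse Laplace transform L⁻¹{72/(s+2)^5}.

L⁻¹{n!/(s-a)^(n+1)} = t^n·e^(at) with n=4, a=-2. So L⁻¹{24/(s+2)^5} = t^4·e^(-2t), and L⁻¹{72/(s+2)^5} = (72/24)·t^4·e^(-2t) = 3·t^4·e^(-2t)

Final answer: 3·t^4·e^(-2t)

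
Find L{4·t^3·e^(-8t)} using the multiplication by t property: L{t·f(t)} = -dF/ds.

Using L{t^n·e^(at)} = n!/(s-a)^(n+1), L{t^3·e^(-8t)} = 6/(s+8)^4, so L{4·t^3·e^(-8t)} = 4·6/(s+8)^4 = 24/(s+8)^4

Final answer: 24/(s+8)^4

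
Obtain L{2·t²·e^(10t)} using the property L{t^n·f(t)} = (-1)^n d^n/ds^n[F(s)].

L{e^(10t)} = 1/(s-10). d/ds[1/(s-10)] = -1/(s-10)². d²/ds²[1/(s-10)] = 2/(s-10)³. So L{t²·e^(10t)} = (-1)² · 2/(s-10)³ = 2/(s-10)³. Then L{2·t²·e^(10t)} = 2·2/(s-10)³ = 4/(s-10)³

Final answer: 4/(s-10)³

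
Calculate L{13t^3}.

L{t^n} = n!/s^(n+1). So L{13t^3} = 13·3!/s^4 = 78/s^4

Final answer: 78/s^4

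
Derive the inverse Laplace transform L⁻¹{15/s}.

L⁻¹{c/s} = c, so L⁻¹{15/s} = 15

Final answer: 15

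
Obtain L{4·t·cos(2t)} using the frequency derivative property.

L{cos(2t)} = s/(s² + 4). Derivative: d/ds[s/(s² + 4)] = [(s² + 4) - s·2s]/(s² + 4)² = (4 - s²)/(s² + 4)². So L{t·cos(2t)} = -F'(s) = (s² - 4)/(s² + 4)². Then L{4·t·cos(2t)} = 4·(s² - 4)/(s² + 4)²

Final answer: 4·(s² - 4)/(s² + 4)²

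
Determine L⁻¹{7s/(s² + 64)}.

This is the form c·s/(s² + a²) with a = 8, c = 7. L⁻¹ = 7·cos(8t)

Final answer: 7·cos(8t)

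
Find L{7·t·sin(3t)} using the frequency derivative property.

L{sin(3t)} = 3/(s² + 9). By L{t·f(t)} = -F'(s): -d/ds[3/(s² + 9)] = -(3)·(-2s)/(s² + 9)² = 6s/(s² + 9)². Then L{7·t·sin(3t)} = 7·6s/(s² + 9)² = 42s/(s² + 9)²

Final answer: 42s/(s² + 9)²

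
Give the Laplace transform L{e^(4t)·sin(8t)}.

L{e^(at)·sin(ωt)} = ω/((s-a)² + ω²), so L{e^(4t)·sin(8t)} = 8/((s-4)² + 64)

Final answer: 8/((s-4)² + 64)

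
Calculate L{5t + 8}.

L{5t + 8} = 5·L{t} + 8·L{1} = 5/s² + 8/s

Final answer: 5/s² + 8/s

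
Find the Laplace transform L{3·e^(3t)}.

L{e^(at)} = 1/(s-a), so L{e^(3t)} = 1/(s-3). Then L{3·e^(3t)} = 3/(s-3)

Final answer: 3/(s-3)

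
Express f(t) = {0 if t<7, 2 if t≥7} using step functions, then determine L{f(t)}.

f(t) = 2·u(t-7). L{u(t-7)} = e^(-7s)/s, so L{f(t)} = 2·e^(-7s)/s

Final answer: 2·e^(-7s)/s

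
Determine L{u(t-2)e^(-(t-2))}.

u(t-a)f(t-a) with f(t)=e^(-t). L{e^(-t)} = 1/(s+1). By time shift: e^(-2s)/(s+1)

Final answer: e^(-2s)/(s+1)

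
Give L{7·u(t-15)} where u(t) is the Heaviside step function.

L{u(t-a)} = e^(-as)/s. Here a=15, so L{u(t-15)} = e^(-15s)/s, and L{7·u(t-15)} = 7·e^(-15s)/s

Final answer: 7·e^(-15s)/s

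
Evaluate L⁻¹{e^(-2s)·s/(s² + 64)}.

L⁻¹{s/(s² + 64)} = cos(8t). By the time shift theorem, L⁻¹{e^(-as)F(s)} = u(t-a)f(t-a) with a=2, so L⁻¹{e^(-2s)·s/(s² + 64)} = u(t-2)·cos(8(t-2))

Final answer: u(t-2)·cos(8(t-2))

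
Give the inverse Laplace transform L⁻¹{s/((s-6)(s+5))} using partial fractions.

Using partial fractions, f(t) = (6e^(6t) + 5e^(-5t))/11

Final answer: (6e^(6t) + 5e^(-5t))/11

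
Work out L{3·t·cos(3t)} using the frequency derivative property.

L{cos(3t)} = s/(s² + 9). Derivative: d/ds[s/(s² + 9)] = [(s² + 9) - s·2s]/(s² + 9)² = (9 - s²)/(s² + 9)². So L{t·cos(3t)} = -F'(s) = (s² - 9)/(s² + 9)². Then L{3·t·cos(3t)} = 3·(s² - 9)/(s² + 9)²

Final answer: 3·(s² - 9)/(s² + 9)²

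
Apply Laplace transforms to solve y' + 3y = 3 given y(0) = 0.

sY + 3Y = 3/s. Y = 3/(s(s+3)). Partial fractions: Y = 1/s - 1/(s+3)

Final answer: y(t) = (1 - e^(-3t))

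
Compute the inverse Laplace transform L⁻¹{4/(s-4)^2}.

L⁻¹{n!/(s-a)^(n+1)} = t^n·e^(at) with n=1, a=4. So L⁻¹{1/(s-4)^2} = t·e^(4t), and L⁻¹{4/(s-4)^2} = (4/1)·t·e^(4t) = 4·t·e^(4t)

Final answer: 4·t·e^(4t)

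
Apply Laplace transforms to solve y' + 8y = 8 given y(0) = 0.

sY + 8Y = 8/s. Y = 8/(s(s+8)). Partial fractions: Y = 1/s - 1/(s+8)

Final answer: y(t) = (1 - e^(-8t))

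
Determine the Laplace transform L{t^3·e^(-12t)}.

L{t^n·e^(at)} = n!/(s-a)^(n+1), so L{t^3·e^(-12t)} = 6/(s+12)^4

Final answer: 6/(s+12)^4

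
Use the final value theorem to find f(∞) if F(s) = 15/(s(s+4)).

f(∞) = lim_{s→0} s·15/(s(s+4)) = lim_{s→0} 15/(s+4) = 15/4 = 15/4

Final answer: 15/4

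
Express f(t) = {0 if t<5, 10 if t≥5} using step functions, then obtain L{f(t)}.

f(t) = 10·u(t-5). L{u(t-5)} = e^(-5s)/s, so L{f(t)} = 10·e^(-5s)/s

Final answer: 10·e^(-5s)/s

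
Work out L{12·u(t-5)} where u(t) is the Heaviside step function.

L{u(t-a)} = e^(-as)/s. Here a=5, so L{u(t-5)} = e^(-5s)/s, and L{12·u(t-5)} = 12·e^(-5s)/s

Final answer: 12·e^(-5s)/s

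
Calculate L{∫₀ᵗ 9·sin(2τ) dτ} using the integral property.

L{∫₀ᵗ f(τ)dτ} = F(s)/s with F(s) = 18/(s² + 4), so the result is (18/(s² + 4))/s = 18/(s(s² + 4))

Final answer: 18/(s(s² + 4))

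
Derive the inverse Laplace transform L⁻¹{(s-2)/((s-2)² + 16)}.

Using frequency shift, L⁻¹{(s-2)/((s-2)² + 16)} = e^(2t)·cos(4t)

Final answer: e^(2t)·cos(4t)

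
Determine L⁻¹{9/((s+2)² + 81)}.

Form: b/((s-a)² + b²) → e^(at)sin(bt). With a=-2, b=9

Final answer: e^(-2t)·sin(9t)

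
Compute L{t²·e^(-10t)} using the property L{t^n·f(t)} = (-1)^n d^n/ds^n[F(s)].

L{e^(-10t)} = 1/(s+10). d/ds[1/(s+10)] = -1/(s+10)². d²/ds²[1/(s+10)] = 2/(s+10)³. So L{t²·e^(-10t)} = (-1)² · 2/(s+10)³ = 2/(s+10)³

Final answer: 2/(s+10)³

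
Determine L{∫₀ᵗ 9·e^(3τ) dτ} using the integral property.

L{∫₀ᵗ f(τ)dτ} = F(s)/s with F(s) = 9/(s-3), so L{∫₀ᵗ 9·e^(3τ) dτ} = 9/(s(s-3))

Final answer: 9/(s(s-3))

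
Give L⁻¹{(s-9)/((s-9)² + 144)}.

Using frequency shift: L⁻¹{(s-a)/((s-a)² + b²)} = e^(at)cos(bt). Here a=9, b=12

Final answer: e^(9t)·cos(12t)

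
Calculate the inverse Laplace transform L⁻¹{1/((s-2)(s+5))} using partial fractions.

Decompose: A/(s-2) + B/(s+5). A = 1/7, B = -1/7. f(t) = (e^(2t) - e^(-5t))/7

Final answer: (e^(2t) - e^(-5t))/7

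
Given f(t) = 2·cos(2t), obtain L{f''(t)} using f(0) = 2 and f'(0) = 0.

F(s) = 2s/(s² + 4). L{f''(t)} = s²F(s) - sf(0) - f'(0) = 2s³/(s² + 4) - 2s = (2s³ - 2s(s² + 4))/(s² + 4) = -8s/(s² + 4)

Final answer: -8s/(s² + 4)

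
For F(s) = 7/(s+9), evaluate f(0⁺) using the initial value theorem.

f(0⁺) = lim_{s→∞} s·7/(s+9) = lim_{s→∞} 7s/(s+9) = 7

Final answer: 7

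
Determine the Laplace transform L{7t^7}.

L{7t^7} = 7 · L{t^7} = 7 · 5040/s^8 = 35280/s^8

Final answer: 35280/s^8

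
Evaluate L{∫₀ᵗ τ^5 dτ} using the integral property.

L{∫₀ᵗ f(τ)dτ} = F(s)/s with f(t) = t^5. F(s) = 120/s^6, so L{∫₀ᵗ τ^5 dτ} = (120/s^6)/s = 120/s^7. (Check: ∫₀ᵗ τ^5 dτ = t^6/6.)

Final answer: 120/s^7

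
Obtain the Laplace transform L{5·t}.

L{t^n} = n!/s^(n+1), so L{t} = 1/s^2. Then L{5·t} = 5·1/s^2 = 5/s^2

Final answer: 5/s^2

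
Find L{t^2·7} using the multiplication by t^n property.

L{7} = 7/s. d^1/ds^1[1/s] = -1/s². d^2/ds^2[1/s] = 2/s^3. So L{t^2} = (-1)^{2}·2/s^3 = 2/s^3. Then L{t^2·7} = 7·2/s^3 = 14/s^3

Final answer: 14/s^3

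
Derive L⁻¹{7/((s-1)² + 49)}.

Form: b/((s-a)² + b²) → e^(at)sin(bt). With a=1, b=7

Final answer: e^t·sin(7t)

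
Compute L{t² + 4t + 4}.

L{t² + 4t + 4} = 2/s³ + 4/s² + 4/s = 2/s³ + 4/s² + 4/s

Final answer: 2/s³ + 4/s² + 4/s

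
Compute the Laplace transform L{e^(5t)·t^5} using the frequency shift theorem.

L{e^(at)·t^n} = n!/(s-a)^(n+1), so L{e^(5t)·t^5} = 120/(s-5)^6

Final answer: 120/(s-5)^6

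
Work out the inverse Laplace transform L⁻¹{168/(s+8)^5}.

L⁻¹{n!/(s-a)^(n+1)} = t^n·e^(at) with n=4, a=-8. So L⁻¹{24/(s+8)^5} = t^4·e^(-8t), and L⁻¹{168/(s+8)^5} = (168/24)·t^4·e^(-8t) = 7·t^4·e^(-8t)

Final answer: 7·t^4·e^(-8t)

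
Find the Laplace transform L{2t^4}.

L{2t^4} = 2 · L{t^4} = 2 · 24/s^5 = 48/s^5

Final answer: 48/s^5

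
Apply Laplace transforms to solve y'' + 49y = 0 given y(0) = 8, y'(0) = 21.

L{y''} + 49L{y} = 0. s²Y - 8s - 21 + 49Y = 0. Y(s² + 49) = 8s + 21. Y = (8s + 21)/(s² + 49). Inverting: y(t) = 8cos(7t) + 3sin(7t)

Final answer: y(t) = 8cos(7t) + 3sin(7t)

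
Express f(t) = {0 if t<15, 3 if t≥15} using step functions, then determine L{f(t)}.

f(t) = 3·u(t-15). L{u(t-15)} = e^(-15s)/s, so L{f(t)} = 3·e^(-15s)/s

Final answer: 3·e^(-15s)/s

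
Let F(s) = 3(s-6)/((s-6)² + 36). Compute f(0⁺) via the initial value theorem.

f(0⁺) = lim_{s→∞} sF(s) = lim_{s→∞} 3s(s-6)/((s-6)² + 36) = 3

Final answer: 3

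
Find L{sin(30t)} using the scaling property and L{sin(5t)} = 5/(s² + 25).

Using L{f(at)} = (1/a)F(s/a) with a=6: L{sin(30t)} = (1/6) · 5/((s/6)² + 25) = (1/6) · 5·36/(s² + 900) = 30/(s² + 900)

Final answer: 30/(s² + 900)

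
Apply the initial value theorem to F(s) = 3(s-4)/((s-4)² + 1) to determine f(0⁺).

f(0⁺) = lim_{s→∞} sF(s) = lim_{s→∞} 3s(s-4)/((s-4)² + 1) = 3

Final answer: 3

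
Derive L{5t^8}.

L{t^n} = n!/s^(n+1). So L{5t^8} = 5·8!/s^9 = 201600/s^9

Final answer: 201600/s^9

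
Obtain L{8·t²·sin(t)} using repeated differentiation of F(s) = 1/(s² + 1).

F(s) = 1/(s² + 1). F'(s) = -2s/(s² + 1)². F''(s) = -2(1 - 3s²)/(s² + 1)³ = (6s² - 2)/(s² + 1)³. So L{t²·sin(t)} = (-1)² F''(s) = (6s² - 2)/(s² + 1)³. Then L{8·t²·sin(t)} = 8·(6s² - 2)/(s² + 1)³ = (48s² - 16)/(s² + 1)³

Final answer: (48s² - 16)/(s² + 1)³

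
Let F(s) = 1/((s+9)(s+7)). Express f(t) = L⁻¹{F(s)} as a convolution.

1/((s+9)(s+7)) = (1/(s+9))·(1/(s+7)) = L{e^(-9t)}·L{e^(-7t)}. So f(t) = e^(-9t)*e^(-7t) = ∫₀ᵗ e^(-9τ)·e^(-7(t-τ)) dτ

Final answer: ∫₀ᵗ e^(-9τ)·e^(-7(t-τ)) dτ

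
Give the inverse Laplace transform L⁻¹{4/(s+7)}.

L⁻¹{1/(s-a)} = e^(at), so L⁻¹{1/(s+7)} = e^(-7t), and L⁻¹{4/(s+7)} = 4·e^(-7t)

Final answer: 4·e^(-7t)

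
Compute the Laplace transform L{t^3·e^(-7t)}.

L{t^n·e^(at)} = n!/(s-a)^(n+1), so L{t^3·e^(-7t)} = 6/(s+7)^4

Final answer: 6/(s+7)^4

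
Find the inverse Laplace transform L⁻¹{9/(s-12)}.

L⁻¹{1/(s-a)} = e^(at), so L⁻¹{1/(s-12)} = e^(12t), and L⁻¹{9/(s-12)} = 9·e^(12t)

Final answer: 9·e^(12t)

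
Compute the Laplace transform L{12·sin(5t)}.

L{sin(ωt)} = ω/(s² + ω²), so L{sin(5t)} = 5/(s² + 25). Then L{12·sin(5t)} = 12·5/(s² + 25) = 60/(s² + 25)

Final answer: 60/(s² + 25)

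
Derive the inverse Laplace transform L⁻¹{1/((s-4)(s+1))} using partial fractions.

Decompose: A/(s-4) + B/(s+1). A = 1/5, B = -1/5. f(t) = (e^(4t) - e^(-t))/5

Final answer: (e^(4t) - e^(-t))/5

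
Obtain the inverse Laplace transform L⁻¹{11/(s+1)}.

L⁻¹{1/(s-a)} = e^(at), so L⁻¹{1/(s+1)} = e^(-t), and L⁻¹{11/(s+1)} = 11·e^(-t)

Final answer: 11·e^(-t)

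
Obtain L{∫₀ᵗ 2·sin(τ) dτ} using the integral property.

L{∫₀ᵗ f(τ)dτ} = F(s)/s with F(s) = 2/(s² + 1), so the result is (2/(s² + 1))/s = 2/(s(s² + 1))

Final answer: 2/(s(s² + 1))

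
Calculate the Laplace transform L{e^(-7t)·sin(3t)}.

L{e^(at)·sin(ωt)} = ω/((s-a)² + ω²), so L{e^(-7t)·sin(3t)} = 3/((s+7)² + 9)

Final answer: 3/((s+7)² + 9)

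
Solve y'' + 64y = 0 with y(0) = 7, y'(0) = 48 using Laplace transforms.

L{y''} + 64L{y} = 0. s²Y - 7s - 48 + 64Y = 0. Y(s² + 64) = 7s + 48. Y = (7s + 48)/(s² + 64). Inverting: y(t) = 7cos(8t) + 6sin(8t)

Final answer: y(t) = 7cos(8t) + 6sin(8t)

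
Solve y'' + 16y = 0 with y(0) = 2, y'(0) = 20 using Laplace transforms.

L{y''} + 16L{y} = 0. s²Y - 2s - 20 + 16Y = 0. Y(s² + 16) = 2s + 20. Y = (2s + 20)/(s² + 16). Inverting: y(t) = 2cos(4t) + 5sin(4t)

Final answer: y(t) = 2cos(4t) + 5sin(4t)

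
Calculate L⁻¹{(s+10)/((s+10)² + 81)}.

Using frequency shift: L⁻¹{(s-a)/((s-a)² + b²)} = e^(at)cos(bt). Here a=-10, b=9

Final answer: e^(-10t)·cos(9t)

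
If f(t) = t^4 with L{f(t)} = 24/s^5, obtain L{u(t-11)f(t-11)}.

Time shift theorem: L{u(t-a)f(t-a)} = e^(-as)F(s). Here a=11, F(s) = 24/s^5, so L{u(t-11)f(t-11)} = e^(-11s)·24/s^5

Final answer: e^(-11s)·24/s^5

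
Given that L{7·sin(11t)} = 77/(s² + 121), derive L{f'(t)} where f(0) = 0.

L{f'(t)} = s·F(s) - f(0) = s·77/(s² + 121) - 0 = 77s/(s² + 121)

Final answer: 77s/(s² + 121)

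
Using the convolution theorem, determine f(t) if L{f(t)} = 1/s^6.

1/s^6 = (1/s)·(1/s^5) = L{1}·L{t^4/24}. By convolution, f(t) = 1*t^4/24 = ∫₀ᵗ 1·τ^4/24 dτ = t^5/120

Final answer: t^5/120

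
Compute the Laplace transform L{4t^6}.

L{4t^6} = 4 · L{t^6} = 4 · 720/s^7 = 2880/s^7

Final answer: 2880/s^7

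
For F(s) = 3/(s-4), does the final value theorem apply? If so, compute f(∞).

sF(s) = 3s/(s-4) has a pole at s = 4 in the right half-plane. Theorem does NOT apply (unstable system; f(t) = 3·e^(4t) grows without bound).

Final answer: Not applicable (unstable)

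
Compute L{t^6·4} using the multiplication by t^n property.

L{4} = 4/s. d^1/ds^1[1/s] = -1/s². d^2/ds^2[1/s] = 2/s^3. d^3/ds^3[1/s] = -6/s^4. d^4/ds^4[1/s] = 24/s^5. d^5/ds^5[1/s] = -120/s^6. d^6/ds^6[1/s] = 720/s^7. So L{t^6} = (-1)^{6}·720/s^7 = 720/s^7. Then L{t^6·4} = 4·720/s^7 = 2880/s^7

Final answer: 2880/s^7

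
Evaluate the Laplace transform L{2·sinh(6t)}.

L{sinh(ωt)} = ω/(s² - ω²), so L{sinh(6t)} = 6/(s² - 36). Then L{2·sinh(6t)} = 2·6/(s² - 36) = 12/(s² - 36)

Final answer: 12/(s² - 36)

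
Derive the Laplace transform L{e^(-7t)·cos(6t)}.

L{e^(at)·cos(ωt)} = (s-a)/((s-a)² + ω²), so L{e^(-7t)·cos(6t)} = (s+7)/((s+7)² + 36)

Final answer: (s+7)/((s+7)² + 36)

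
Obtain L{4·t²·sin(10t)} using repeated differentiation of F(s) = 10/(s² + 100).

F(s) = 10/(s² + 100). F'(s) = -20s/(s² + 100)². F''(s) = -20(100 - 3s²)/(s² + 100)³ = (60s² - 2000)/(s² + 100)³. So L{t²·sin(10t)} = (-1)² F''(s) = (60s² - 2000)/(s² + 100)³. Then L{4·t²·sin(10t)} = 4·(60s² - 2000)/(s² + 100)³ = (240s² - 8000)/(s² + 100)³

Final answer: (240s² - 8000)/(s² + 100)³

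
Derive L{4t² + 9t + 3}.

L{4t² + 9t + 3} = 4·2/s³ + 9/s² + 3/s = 8/s³ + 9/s² + 3/s

Final answer: 8/s³ + 9/s² + 3/s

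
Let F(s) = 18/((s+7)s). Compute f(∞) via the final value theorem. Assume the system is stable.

f(∞) = lim_{s→0} sF(s) = lim_{s→0} 18/(s+7) = 18/7

Final answer: 18/7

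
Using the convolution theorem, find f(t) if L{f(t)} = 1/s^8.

1/s^8 = (1/s)·(1/s^7) = L{1}·L{t^6/720}. By convolution, f(t) = 1*t^6/720 = ∫₀ᵗ 1·τ^6/720 dτ = t^7/5040

Final answer: t^7/5040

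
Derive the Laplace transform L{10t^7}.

L{10t^7} = 10 · L{t^7} = 10 · 5040/s^8 = 50400/s^8

Final answer: 50400/s^8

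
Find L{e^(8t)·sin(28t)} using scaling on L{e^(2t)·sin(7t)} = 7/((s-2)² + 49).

Scaling with a=4: L{e^(8t)·sin(28t)} = (1/4) · 7/((s/4-2)² + 49). Simplifying: 28/((s-8)² + 784)

Final answer: 28/((s-8)² + 784)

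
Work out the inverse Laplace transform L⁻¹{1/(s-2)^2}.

L⁻¹{n!/(s-a)^(n+1)} = t^n·e^(at), so L⁻¹{1/(s-2)^2} = t·e^(2t)

Final answer: t·e^(2t)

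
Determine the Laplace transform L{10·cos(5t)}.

L{cos(ωt)} = s/(s² + ω²), so L{cos(5t)} = s/(s² + 25). Then L{10·cos(5t)} = 10·s/(s² + 25) = 10s/(s² + 25)

Final answer: 10s/(s² + 25)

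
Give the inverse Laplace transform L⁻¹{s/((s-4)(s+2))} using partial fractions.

Using partial fractions, f(t) = (4e^(4t) + 2e^(-2t))/6

Final answer: (4e^(4t) + 2e^(-2t))/6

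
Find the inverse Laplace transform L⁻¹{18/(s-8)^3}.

L⁻¹{n!/(s-a)^(n+1)} = t^n·e^(at) with n=2, a=8. So L⁻¹{2/(s-8)^3} = t^2·e^(8t), and L⁻¹{18/(s-8)^3} = (18/2)·t^2·e^(8t) = 9·t^2·e^(8t)

Final answer: 9·t^2·e^(8t)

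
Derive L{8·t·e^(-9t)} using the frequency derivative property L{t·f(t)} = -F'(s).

L{e^(-9t)} = 1/(s+9). By frequency derivative: L{t·e^(-9t)} = -d/ds[1/(s+9)] = -(-1)/(s+9)² = 1/(s+9)². Then L{8·t·e^(-9t)} = 8·1/(s+9)² = 8/(s+9)²

Final answer: 8/(s+9)²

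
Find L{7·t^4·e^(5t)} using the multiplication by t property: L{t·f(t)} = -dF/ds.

Using L{t^n·e^(at)} = n!/(s-a)^(n+1), L{t^4·e^(5t)} = 24/(s-5)^5, so L{7·t^4·e^(5t)} = 7·24/(s-5)^5 = 168/(s-5)^5

Final answer: 168/(s-5)^5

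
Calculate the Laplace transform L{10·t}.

L{t^n} = n!/s^(n+1), so L{t} = 1/s^2. Then L{10·t} = 10·1/s^2 = 10/s^2

Final answer: 10/s^2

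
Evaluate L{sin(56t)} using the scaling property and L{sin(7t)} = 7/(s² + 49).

Using L{f(at)} = (1/a)F(s/a) with a=8: L{sin(56t)} = (1/8) · 7/((s/8)² + 49) = (1/8) · 7·64/(s² + 3136) = 56/(s² + 3136)

Final answer: 56/(s² + 3136)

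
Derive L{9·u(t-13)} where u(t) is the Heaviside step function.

L{u(t-a)} = e^(-as)/s. Here a=13, so L{u(t-13)} = e^(-13s)/s, and L{9·u(t-13)} = 9·e^(-13s)/s

Final answer: 9·e^(-13s)/s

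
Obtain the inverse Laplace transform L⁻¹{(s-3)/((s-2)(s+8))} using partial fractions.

Using partial fractions, f(t) = (-e^(2t) + 11e^(-8t))/10

Final answer: (-e^(2t) + 11e^(-8t))/10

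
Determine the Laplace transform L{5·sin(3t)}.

L{sin(ωt)} = ω/(s² + ω²), so L{sin(3t)} = 3/(s² + 9). Then L{5·sin(3t)} = 5·3/(s² + 9) = 15/(s² + 9)

Final answer: 15/(s² + 9)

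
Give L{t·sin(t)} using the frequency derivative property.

L{sin(t)} = 1/(s² + 1). By L{t·f(t)} = -F'(s): -d/ds[1/(s² + 1)] = -(1)·(-2s)/(s² + 1)² = 2s/(s² + 1)²

Final answer: 2s/(s² + 1)²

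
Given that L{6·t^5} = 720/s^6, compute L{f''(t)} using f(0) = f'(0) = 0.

L{f''(t)} = s²F(s) - sf(0) - f'(0) = s²·720/s^6 - 0 - 0 = 720/s^4

Final answer: 720/s^4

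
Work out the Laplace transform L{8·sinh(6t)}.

L{sinh(ωt)} = ω/(s² - ω²), so L{sinh(6t)} = 6/(s² - 36). Then L{8·sinh(6t)} = 8·6/(s² - 36) = 48/(s² - 36)

Final answer: 48/(s² - 36)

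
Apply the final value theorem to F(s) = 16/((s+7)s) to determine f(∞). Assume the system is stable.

f(∞) = lim_{s→0} sF(s) = lim_{s→0} 16/(s+7) = 16/7

Final answer: 16/7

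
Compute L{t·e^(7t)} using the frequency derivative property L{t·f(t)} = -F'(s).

L{e^(7t)} = 1/(s-7). By frequency derivative: L{t·e^(7t)} = -d/ds[1/(s-7)] = -(-1)/(s-7)² = 1/(s-7)²

Final answer: 1/(s-7)²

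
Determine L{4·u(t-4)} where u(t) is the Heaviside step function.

L{u(t-a)} = e^(-as)/s. Here a=4, so L{u(t-4)} = e^(-4s)/s, and L{4·u(t-4)} = 4·e^(-4s)/s

Final answer: 4·e^(-4s)/s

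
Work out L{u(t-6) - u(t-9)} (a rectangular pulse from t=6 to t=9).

L{u(t-a)} = e^(-as)/s. L{u(t-6) - u(t-9)} = (e^(-6s) - e^(-9s))/s

Final answer: (e^(-6s) - e^(-9s))/s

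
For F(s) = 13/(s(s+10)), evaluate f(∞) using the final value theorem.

f(∞) = lim_{s→0} s·13/(s(s+10)) = lim_{s→0} 13/(s+10) = 13/10 = 13/10

Final answer: 13/10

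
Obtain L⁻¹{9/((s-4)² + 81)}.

Form: b/((s-a)² + b²) → e^(at)sin(bt). With a=4, b=9

Final answer: e^(4t)·sin(9t)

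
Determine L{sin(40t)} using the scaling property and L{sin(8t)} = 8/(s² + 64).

Using L{f(at)} = (1/a)F(s/a) with a=5: L{sin(40t)} = (1/5) · 8/((s/5)² + 64) = (1/5) · 8·25/(s² + 1600) = 40/(s² + 1600)

Final answer: 40/(s² + 1600)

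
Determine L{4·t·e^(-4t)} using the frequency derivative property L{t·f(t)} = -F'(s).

L{e^(-4t)} = 1/(s+4). By frequency derivative: L{t·e^(-4t)} = -d/ds[1/(s+4)] = -(-1)/(s+4)² = 1/(s+4)². Then L{4·t·e^(-4t)} = 4·1/(s+4)² = 4/(s+4)²

Final answer: 4/(s+4)²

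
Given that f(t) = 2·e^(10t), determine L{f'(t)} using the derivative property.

f(0) = 2, F(s) = 2/(s-10). L{f'(t)} = s·F(s) - f(0) = 2s/(s-10) - 2 = (2s - 2(s-10))/(s-10) = 20/(s-10)

Final answer: 20/(s-10)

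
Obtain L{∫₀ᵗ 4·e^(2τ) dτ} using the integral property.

L{∫₀ᵗ f(τ)dτ} = F(s)/s with F(s) = 4/(s-2), so L{∫₀ᵗ 4·e^(2τ) dτ} = 4/(s(s-2))

Final answer: 4/(s(s-2))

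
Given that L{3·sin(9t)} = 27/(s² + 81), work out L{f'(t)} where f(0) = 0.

L{f'(t)} = s·F(s) - f(0) = s·27/(s² + 81) - 0 = 27s/(s² + 81)

Final answer: 27s/(s² + 81)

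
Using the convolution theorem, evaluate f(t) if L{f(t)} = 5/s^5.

5/s^5 = (5/s)·(1/s^4) = L{5}·L{t^3/6}. By convolution, f(t) = 5*t^3/6 = ∫₀ᵗ 5·τ^3/6 dτ = 5·t^4/24

Final answer: 5·t^4/24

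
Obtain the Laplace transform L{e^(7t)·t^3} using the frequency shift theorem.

L{e^(at)·t^n} = n!/(s-a)^(n+1), so L{e^(7t)·t^3} = 6/(s-7)^4

Final answer: 6/(s-7)^4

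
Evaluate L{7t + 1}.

L{7t + 1} = 7·L{t} + L{1} = 7/s² + 1/s

Final answer: 7/s² + 1/s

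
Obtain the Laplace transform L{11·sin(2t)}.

L{sin(ωt)} = ω/(s² + ω²), so L{sin(2t)} = 2/(s² + 4). Then L{11·sin(2t)} = 11·2/(s² + 4) = 22/(s² + 4)

Final answer: 22/(s² + 4)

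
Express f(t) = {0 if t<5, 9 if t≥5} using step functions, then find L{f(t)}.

f(t) = 9·u(t-5). L{u(t-5)} = e^(-5s)/s, so L{f(t)} = 9·e^(-5s)/s

Final answer: 9·e^(-5s)/s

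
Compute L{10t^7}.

L{t^n} = n!/s^(n+1). So L{10t^7} = 10·7!/s^8 = 50400/s^8

Final answer: 50400/s^8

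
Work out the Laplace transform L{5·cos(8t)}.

L{cos(ωt)} = s/(s² + ω²), so L{cos(8t)} = s/(s² + 64). Then L{5·cos(8t)} = 5·s/(s² + 64) = 5s/(s² + 64)

Final answer: 5s/(s² + 64)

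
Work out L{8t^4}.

L{t^n} = n!/s^(n+1). So L{8t^4} = 8·4!/s^5 = 192/s^5

Final answer: 192/s^5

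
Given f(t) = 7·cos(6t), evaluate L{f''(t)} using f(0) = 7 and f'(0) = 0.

F(s) = 7s/(s² + 36). L{f''(t)} = s²F(s) - sf(0) - f'(0) = 7s³/(s² + 36) - 7s = (7s³ - 7s(s² + 36))/(s² + 36) = -252s/(s² + 36)

Final answer: -252s/(s² + 36)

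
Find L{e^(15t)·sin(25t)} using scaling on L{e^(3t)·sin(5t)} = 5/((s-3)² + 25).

Scaling with a=5: L{e^(15t)·sin(25t)} = (1/5) · 5/((s/5-3)² + 25). Simplifying: 25/((s-15)² + 625)

Final answer: 25/((s-15)² + 625)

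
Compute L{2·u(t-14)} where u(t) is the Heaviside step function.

L{u(t-a)} = e^(-as)/s. Here a=14, so L{u(t-14)} = e^(-14s)/s, and L{2·u(t-14)} = 2·e^(-14s)/s

Final answer: 2·e^(-14s)/s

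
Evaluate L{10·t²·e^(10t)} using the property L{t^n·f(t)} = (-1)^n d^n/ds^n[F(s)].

L{e^(10t)} = 1/(s-10). d/ds[1/(s-10)] = -1/(s-10)². d²/ds²[1/(s-10)] = 2/(s-10)³. So L{t²·e^(10t)} = (-1)² · 2/(s-10)³ = 2/(s-10)³. Then L{10·t²·e^(10t)} = 10·2/(s-10)³ = 20/(s-10)³

Final answer: 20/(s-10)³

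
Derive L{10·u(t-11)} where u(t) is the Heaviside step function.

L{u(t-a)} = e^(-as)/s. Here a=11, so L{u(t-11)} = e^(-11s)/s, and L{10·u(t-11)} = 10·e^(-11s)/s

Final answer: 10·e^(-11s)/s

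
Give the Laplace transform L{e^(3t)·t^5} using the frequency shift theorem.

L{e^(at)·t^n} = n!/(s-a)^(n+1), so L{e^(3t)·t^5} = 120/(s-3)^6

Final answer: 120/(s-3)^6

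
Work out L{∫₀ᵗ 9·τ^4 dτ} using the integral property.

L{∫₀ᵗ f(τ)dτ} = F(s)/s with f(t) = 9t^4. F(s) = 216/s^5, so L{∫₀ᵗ 9·τ^4 dτ} = (216/s^5)/s = 216/s^6. (Check: ∫₀ᵗ 9·τ^4 dτ = 9t^5/5.)

Final answer: 216/s^6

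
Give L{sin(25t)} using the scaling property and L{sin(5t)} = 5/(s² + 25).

Using L{f(at)} = (1/a)F(s/a) with a=5: L{sin(25t)} = (1/5) · 5/((s/5)² + 25) = (1/5) · 5·25/(s² + 625) = 25/(s² + 625)

Final answer: 25/(s² + 625)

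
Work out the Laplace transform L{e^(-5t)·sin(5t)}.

L{e^(at)·sin(ωt)} = ω/((s-a)² + ω²), so L{e^(-5t)·sin(5t)} = 5/((s+5)² + 25)

Final answer: 5/((s+5)² + 25)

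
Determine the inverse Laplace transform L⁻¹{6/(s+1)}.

L⁻¹{1/(s-a)} = e^(at), so L⁻¹{1/(s+1)} = e^(-t), and L⁻¹{6/(s+1)} = 6·e^(-t)

Final answer: 6·e^(-t)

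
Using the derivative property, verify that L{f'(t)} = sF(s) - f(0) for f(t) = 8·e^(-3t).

f'(t) = -24e^(-3t). Direct: L{f'(t)} = -24/(s+3). Property: s·8/(s+3) - 8 = (8s - 8(s+3))/(s+3) = -24/(s+3). ✓

Final answer: -24/(s+3)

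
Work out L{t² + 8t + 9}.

L{t² + 8t + 9} = 2/s³ + 8/s² + 9/s = 2/s³ + 8/s² + 9/s

Final answer: 2/s³ + 8/s² + 9/s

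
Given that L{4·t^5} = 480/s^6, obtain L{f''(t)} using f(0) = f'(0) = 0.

L{f''(t)} = s²F(s) - sf(0) - f'(0) = s²·480/s^6 - 0 - 0 = 480/s^4

Final answer: 480/s^4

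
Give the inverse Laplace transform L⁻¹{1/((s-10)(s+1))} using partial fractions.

Decompose: A/(s-10) + B/(s+1). A = 1/11, B = -1/11. f(t) = (e^(10t) - e^(-t))/11

Final answer: (e^(10t) - e^(-t))/11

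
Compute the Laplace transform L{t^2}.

L{t^n} = n!/s^(n+1), so L{t^2} = 2/s^3

Final answer: 2/s^3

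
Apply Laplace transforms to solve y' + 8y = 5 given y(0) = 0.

sY + 8Y = 5/s. Y = 5/(s(s+8)). Partial fractions: Y = 5/8/s - 5/8/(s+8)

Final answer: y(t) = 5/8(1 - e^(-8t))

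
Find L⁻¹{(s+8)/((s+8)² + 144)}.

Using frequency shift: L⁻¹{(s-a)/((s-a)² + b²)} = e^(at)cos(bt). Here a=-8, b=12

Final answer: e^(-8t)·cos(12t)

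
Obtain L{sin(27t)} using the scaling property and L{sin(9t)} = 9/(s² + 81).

Using L{f(at)} = (1/a)F(s/a) with a=3: L{sin(27t)} = (1/3) · 9/((s/3)² + 81) = (1/3) · 9·9/(s² + 729) = 27/(s² + 729)

Final answer: 27/(s² + 729)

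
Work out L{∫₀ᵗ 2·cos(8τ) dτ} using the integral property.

L{∫₀ᵗ f(τ)dτ} = F(s)/s with F(s) = 2s/(s² + 64), so the result is (2s/(s² + 64))/s = 2/(s² + 64)

Final answer: 2/(s² + 64)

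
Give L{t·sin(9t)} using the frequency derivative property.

L{sin(9t)} = 9/(s² + 81). By L{t·f(t)} = -F'(s): -d/ds[9/(s² + 81)] = -(9)·(-2s)/(s² + 81)² = 18s/(s² + 81)²

Final answer: 18s/(s² + 81)²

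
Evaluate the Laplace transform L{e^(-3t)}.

L{e^(at)} = 1/(s-a), so L{e^(-3t)} = 1/(s+3)

Final answer: 1/(s+3)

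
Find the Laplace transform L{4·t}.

L{t^n} = n!/s^(n+1), so L{t} = 1/s^2. Then L{4·t} = 4·1/s^2 = 4/s^2

Final answer: 4/s^2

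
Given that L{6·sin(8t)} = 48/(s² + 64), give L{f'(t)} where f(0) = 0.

L{f'(t)} = s·F(s) - f(0) = s·48/(s² + 64) - 0 = 48s/(s² + 64)

Final answer: 48s/(s² + 64)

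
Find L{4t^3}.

L{t^n} = n!/s^(n+1). So L{4t^3} = 4·3!/s^4 = 24/s^4

Final answer: 24/s^4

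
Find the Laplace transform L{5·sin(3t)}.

L{sin(ωt)} = ω/(s² + ω²), so L{sin(3t)} = 3/(s² + 9). Then L{5·sin(3t)} = 5·3/(s² + 9) = 15/(s² + 9)

Final answer: 15/(s² + 9)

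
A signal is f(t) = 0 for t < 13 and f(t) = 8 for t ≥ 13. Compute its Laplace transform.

f(t) = 8·u(t-13). L{u(t-13)} = e^(-13s)/s, so L{f(t)} = 8·e^(-13s)/s

Final answer: 8·e^(-13s)/s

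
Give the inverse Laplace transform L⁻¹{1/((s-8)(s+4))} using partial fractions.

Decompose: A/(s-8) + B/(s+4). A = 1/12, B = -1/12. f(t) = (e^(8t) - e^(-4t))/12

Final answer: (e^(8t) - e^(-4t))/12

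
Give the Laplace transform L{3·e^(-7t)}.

L{e^(at)} = 1/(s-a), so L{e^(-7t)} = 1/(s+7). Then L{3·e^(-7t)} = 3/(s+7)

Final answer: 3/(s+7)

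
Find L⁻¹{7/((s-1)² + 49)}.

Form: b/((s-a)² + b²) → e^(at)sin(bt). With a=1, b=7

Final answer: e^t·sin(7t)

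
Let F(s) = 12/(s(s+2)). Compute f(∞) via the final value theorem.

f(∞) = lim_{s→0} s·12/(s(s+2)) = lim_{s→0} 12/(s+2) = 12/2 = 6

Final answer: 6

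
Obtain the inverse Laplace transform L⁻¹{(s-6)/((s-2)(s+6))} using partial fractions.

Using partial fractions, f(t) = (-4e^(2t) + 12e^(-6t))/8

Final answer: (-4e^(2t) + 12e^(-6t))/8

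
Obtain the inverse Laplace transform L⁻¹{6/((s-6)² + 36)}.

Using frequency shift, L⁻¹{6/((s-6)² + 36)} = e^(6t)·sin(6t)

Final answer: e^(6t)·sin(6t)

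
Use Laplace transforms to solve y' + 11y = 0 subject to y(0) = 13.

L{y'} + 11L{y} = 0. sY - 13 + 11Y = 0. Y(s+11) = 13. Y = 13/(s+11)

Final answer: y(t) = 13e^(-11t)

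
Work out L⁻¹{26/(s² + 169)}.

This is the form c·a/(s² + a²) with a = 13, c = 2. L⁻¹ = 2·sin(13t)

Final answer: 2·sin(13t)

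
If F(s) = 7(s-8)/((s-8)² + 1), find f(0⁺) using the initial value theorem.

f(0⁺) = lim_{s→∞} sF(s) = lim_{s→∞} 7s(s-8)/((s-8)² + 1) = 7

Final answer: 7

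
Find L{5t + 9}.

L{5t + 9} = 5·L{t} + 9·L{1} = 5/s² + 9/s

Final answer: 5/s² + 9/s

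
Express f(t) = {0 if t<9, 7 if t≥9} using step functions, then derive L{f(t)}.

f(t) = 7·u(t-9). L{u(t-9)} = e^(-9s)/s, so L{f(t)} = 7·e^(-9s)/s

Final answer: 7·e^(-9s)/s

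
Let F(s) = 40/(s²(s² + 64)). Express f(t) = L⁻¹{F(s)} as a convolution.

40/(s²(s² + 64)) = (1/s²)·(40/(s² + 64)) = L{t}·L{5·sin(8t)}. So f(t) = t*(5·sin(8t)) = ∫₀ᵗ 5τ·sin(8(t-τ)) dτ

Final answer: ∫₀ᵗ 5τ·sin(8(t-τ)) dτ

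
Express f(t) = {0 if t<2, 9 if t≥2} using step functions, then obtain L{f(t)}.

f(t) = 9·u(t-2). L{u(t-2)} = e^(-2s)/s, so L{f(t)} = 9·e^(-2s)/s

Final answer: 9·e^(-2s)/s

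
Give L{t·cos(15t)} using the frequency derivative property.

L{cos(15t)} = s/(s² + 225). Derivative: d/ds[s/(s² + 225)] = [(s² + 225) - s·2s]/(s² + 225)² = (225 - s²)/(s² + 225)². So L{t·cos(15t)} = -F'(s) = (s² - 225)/(s² + 225)²

Final answer: (s² - 225)/(s² + 225)²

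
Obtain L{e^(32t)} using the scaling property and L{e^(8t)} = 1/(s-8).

Using L{f(at)} = (1/a)F(s/a) with a=4 and f(t) = e^(8t): L{e^(32t)} = (1/4) · 1/((s/4)-8) = (1/4) · 4/(s-32) = 1/(s-32)

Final answer: 1/(s-32)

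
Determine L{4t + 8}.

L{4t + 8} = 4·L{t} + 8·L{1} = 4/s² + 8/s

Final answer: 4/s² + 8/s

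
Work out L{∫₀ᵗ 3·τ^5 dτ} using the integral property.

L{∫₀ᵗ f(τ)dτ} = F(s)/s with f(t) = 3t^5. F(s) = 360/s^6, so L{∫₀ᵗ 3·τ^5 dτ} = (360/s^6)/s = 360/s^7. (Check: ∫₀ᵗ 3·τ^5 dτ = 3t^6/6.)

Final answer: 360/s^7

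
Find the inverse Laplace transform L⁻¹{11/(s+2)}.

L⁻¹{1/(s-a)} = e^(at), so L⁻¹{1/(s+2)} = e^(-2t), and L⁻¹{11/(s+2)} = 11·e^(-2t)

Final answer: 11·e^(-2t)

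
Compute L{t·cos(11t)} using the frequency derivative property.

L{cos(11t)} = s/(s² + 121). Derivative: d/ds[s/(s² + 121)] = [(s² + 121) - s·2s]/(s² + 121)² = (121 - s²)/(s² + 121)². So L{t·cos(11t)} = -F'(s) = (s² - 121)/(s² + 121)²

Final answer: (s² - 121)/(s² + 121)²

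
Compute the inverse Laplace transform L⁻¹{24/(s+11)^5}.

L⁻¹{n!/(s-a)^(n+1)} = t^n·e^(at), so L⁻¹{24/(s+11)^5} = t^4·e^(-11t)

Final answer: t^4·e^(-11t)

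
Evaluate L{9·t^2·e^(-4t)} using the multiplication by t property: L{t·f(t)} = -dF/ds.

Using L{t^n·e^(at)} = n!/(s-a)^(n+1), L{t^2·e^(-4t)} = 2/(s+4)^3, so L{9·t^2·e^(-4t)} = 9·2/(s+4)^3 = 18/(s+4)^3

Final answer: 18/(s+4)^3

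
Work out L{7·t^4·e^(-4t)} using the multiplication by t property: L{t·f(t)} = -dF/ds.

Using L{t^n·e^(at)} = n!/(s-a)^(n+1), L{t^4·e^(-4t)} = 24/(s+4)^5, so L{7·t^4·e^(-4t)} = 7·24/(s+4)^5 = 168/(s+4)^5

Final answer: 168/(s+4)^5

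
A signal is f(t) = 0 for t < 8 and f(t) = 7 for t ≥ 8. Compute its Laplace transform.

f(t) = 7·u(t-8). L{u(t-8)} = e^(-8s)/s, so L{f(t)} = 7·e^(-8s)/s

Final answer: 7·e^(-8s)/s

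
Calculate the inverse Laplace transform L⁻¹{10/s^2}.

L⁻¹{n!/s^(n+1)} = t^n with n=1. So L⁻¹{1/s^2} = t, and L⁻¹{10/s^2} = (10/1)·t = 10·t

Final answer: 10·t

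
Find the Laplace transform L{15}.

L{15} = 15 · L{1} = 15/s

Final answer: 15/s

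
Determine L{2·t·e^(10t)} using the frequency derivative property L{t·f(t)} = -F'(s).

L{e^(10t)} = 1/(s-10). By frequency derivative: L{t·e^(10t)} = -d/ds[1/(s-10)] = -(-1)/(s-10)² = 1/(s-10)². Then L{2·t·e^(10t)} = 2·1/(s-10)² = 2/(s-10)²

Final answer: 2/(s-10)²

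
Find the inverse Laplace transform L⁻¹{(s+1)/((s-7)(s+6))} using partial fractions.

Using partial fractions, f(t) = (8e^(7t) + 5e^(-6t))/13

Final answer: (8e^(7t) + 5e^(-6t))/13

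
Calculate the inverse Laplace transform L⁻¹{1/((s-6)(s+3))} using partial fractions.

Decompose: A/(s-6) + B/(s+3). A = 1/9, B = -1/9. f(t) = (e^(6t) - e^(-3t))/9

Final answer: (e^(6t) - e^(-3t))/9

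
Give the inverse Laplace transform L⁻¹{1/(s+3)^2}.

L⁻¹{n!/(s-a)^(n+1)} = t^n·e^(at), so L⁻¹{1/(s+3)^2} = t·e^(-3t)

Final answer: t·e^(-3t)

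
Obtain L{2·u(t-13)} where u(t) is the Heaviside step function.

L{u(t-a)} = e^(-as)/s. Here a=13, so L{u(t-13)} = e^(-13s)/s, and L{2·u(t-13)} = 2·e^(-13s)/s

Final answer: 2·e^(-13s)/s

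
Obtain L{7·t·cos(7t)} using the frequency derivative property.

L{cos(7t)} = s/(s² + 49). Derivative: d/ds[s/(s² + 49)] = [(s² + 49) - s·2s]/(s² + 49)² = (49 - s²)/(s² + 49)². So L{t·cos(7t)} = -F'(s) = (s² - 49)/(s² + 49)². Then L{7·t·cos(7t)} = 7·(s² - 49)/(s² + 49)²

Final answer: 7·(s² - 49)/(s² + 49)²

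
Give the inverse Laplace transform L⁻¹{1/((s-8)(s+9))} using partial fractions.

Decompose: A/(s-8) + B/(s+9). A = 1/17, B = -1/17. f(t) = (e^(8t) - e^(-9t))/17

Final answer: (e^(8t) - e^(-9t))/17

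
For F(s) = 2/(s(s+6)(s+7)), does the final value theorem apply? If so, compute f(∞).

Poles of sF(s) = 2/((s+6)(s+7)) are at s = -6 and s = -7, both in the left half-plane. Theorem applies. f(∞) = lim_{s→0} sF(s) = 2/(6·7) = 1/21

Final answer: 1/21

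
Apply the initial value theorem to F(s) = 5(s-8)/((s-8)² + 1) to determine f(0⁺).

f(0⁺) = lim_{s→∞} sF(s) = lim_{s→∞} 5s(s-8)/((s-8)² + 1) = 5

Final answer: 5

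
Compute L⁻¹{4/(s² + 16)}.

This is the form c·a/(s² + a²) with a = 4. L⁻¹ = sin(4t)

Final answer: sin(4t)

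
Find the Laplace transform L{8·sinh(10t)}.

L{sinh(ωt)} = ω/(s² - ω²), so L{sinh(10t)} = 10/(s² - 100). Then L{8·sinh(10t)} = 8·10/(s² - 100) = 80/(s² - 100)

Final answer: 80/(s² - 100)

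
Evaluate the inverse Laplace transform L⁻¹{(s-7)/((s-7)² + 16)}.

Using frequency shift, L⁻¹{(s-7)/((s-7)² + 16)} = e^(7t)·cos(4t)

Final answer: e^(7t)·cos(4t)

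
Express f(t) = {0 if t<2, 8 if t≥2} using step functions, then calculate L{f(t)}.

f(t) = 8·u(t-2). L{u(t-2)} = e^(-2s)/s, so L{f(t)} = 8·e^(-2s)/s

Final answer: 8·e^(-2s)/s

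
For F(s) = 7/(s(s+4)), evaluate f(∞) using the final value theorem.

f(∞) = lim_{s→0} s·7/(s(s+4)) = lim_{s→0} 7/(s+4) = 7/4 = 7/4

Final answer: 7/4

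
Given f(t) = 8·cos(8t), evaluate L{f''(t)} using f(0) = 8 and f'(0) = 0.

F(s) = 8s/(s² + 64). L{f''(t)} = s²F(s) - sf(0) - f'(0) = 8s³/(s² + 64) - 8s = (8s³ - 8s(s² + 64))/(s² + 64) = -512s/(s² + 64)

Final answer: -512s/(s² + 64)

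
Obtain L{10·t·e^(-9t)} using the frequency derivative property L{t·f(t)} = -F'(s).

L{e^(-9t)} = 1/(s+9). By frequency derivative: L{t·e^(-9t)} = -d/ds[1/(s+9)] = -(-1)/(s+9)² = 1/(s+9)². Then L{10·t·e^(-9t)} = 10·1/(s+9)² = 10/(s+9)²

Final answer: 10/(s+9)²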